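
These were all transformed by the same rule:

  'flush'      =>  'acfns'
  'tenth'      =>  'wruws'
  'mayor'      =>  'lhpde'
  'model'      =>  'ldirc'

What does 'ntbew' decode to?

skirt

Each letter's alphabet position (a=0..z=25) is mapped through 9·x+7 mod 26 — an affine cipher.
Undoing it on ntbew: n(13)→3·(13−7)≡18=s; t(19)→3·(19−7)≡10=k; b(1)→3·(1−7)≡8=i; e(4)→3·(4−7)≡17=r; w(22)→3·(22−7)≡19=t (all mod 26).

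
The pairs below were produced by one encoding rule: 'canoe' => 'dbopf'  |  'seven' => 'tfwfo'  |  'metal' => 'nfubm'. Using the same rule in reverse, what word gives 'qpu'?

pot

Compare letters: c→d is +1, a→b is +1, n→o is +1 — a constant shift. Every letter moves 1 place later in the alphabet, wrapping around z→a.
Undoing it on qpu: q−1=p, p−1=o, u−1=t.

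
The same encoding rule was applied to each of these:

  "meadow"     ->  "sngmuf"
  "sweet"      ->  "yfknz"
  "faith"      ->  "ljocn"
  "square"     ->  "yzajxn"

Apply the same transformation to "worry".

cxxae

Shifts by position in meadow: pos 0: m→s (+6), pos 1: e→n (+9), pos 2: a→g (+6), pos 3: d→m (+9) — repeating every 2. It's a Vigenère-style cipher with numeric key [6,9]: position i shifts by key[i mod 2].
Applying it to worry: w+6=c, o+9=x, r+6=x, r+9=a, y+6=e.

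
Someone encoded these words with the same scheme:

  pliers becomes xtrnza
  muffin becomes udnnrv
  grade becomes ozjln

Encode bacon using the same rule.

jjkxv

The shift depends on letter class: consonant p→x is +8, but vowel i→r is +9. Two shifts are in play — +9 for a/e/i/o/u, +8 for every other letter.
For bacon: b(cons)+8=j, a(vowel)+9=j, c(cons)+8=k, o(vowel)+9=x, n(cons)+8=v.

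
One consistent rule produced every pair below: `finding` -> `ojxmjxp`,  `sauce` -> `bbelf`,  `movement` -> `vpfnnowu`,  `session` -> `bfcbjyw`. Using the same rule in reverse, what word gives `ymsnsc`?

It's a Vigenère-style cipher with numeric key [9,1,10]: position i shifts by key[i mod 3].
Undoing it on ymsnsc: y−9=p, m−1=l, s−10=i, n−9=e, s−1=r, c−10=s.

pliers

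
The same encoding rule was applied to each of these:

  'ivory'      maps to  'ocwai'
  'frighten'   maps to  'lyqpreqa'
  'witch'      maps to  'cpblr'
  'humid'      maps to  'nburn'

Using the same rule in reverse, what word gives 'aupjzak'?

In ivory: i→o is +6, v→c is +7, o→w is +8, r→a is +9 — the shift increases by 1 each position. The shift increases by 1 at each position, starting from +6: 6, 7, 8, ….
Reversing it on aupjzak: a−6=u, u−7=n, p−8=h, j−9=a, z−10=p, a−11=p, k−12=y.

unhappy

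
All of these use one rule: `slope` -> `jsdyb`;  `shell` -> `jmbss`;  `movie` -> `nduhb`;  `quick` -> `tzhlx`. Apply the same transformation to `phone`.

ymdib

This is an affine cipher: with a=0,…,z=25, each position x becomes (21x+21) mod 26.
On phone: p(15)→21·15+21≡24=y; h(7)→21·7+21≡12=m; o(14)→21·14+21≡3=d; n(13)→21·13+21≡8=i; e(4)→21·4+21≡1=b (all mod 26).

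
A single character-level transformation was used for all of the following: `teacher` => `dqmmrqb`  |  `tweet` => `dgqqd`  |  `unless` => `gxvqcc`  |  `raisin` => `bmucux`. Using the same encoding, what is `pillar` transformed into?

The shift depends on letter class: consonant t→d is +10, but vowel e→q is +12. Two shifts are in play — +12 for a/e/i/o/u, +10 for every other letter.
On pillar: p(cons)+10=z, i(vowel)+12=u, l(cons)+10=v, l(cons)+10=v, a(vowel)+12=m, r(cons)+10=b.

zuvvmb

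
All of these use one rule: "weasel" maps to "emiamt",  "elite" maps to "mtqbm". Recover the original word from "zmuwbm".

remote

Compare letters: w→e is +8, e→m is +8, a→i is +8 — a constant shift. This is a Caesar cipher with shift 8.
Decoding zmuwbm: z−8=r, m−8=e, u−8=m, w−8=o, b−8=t, m−8=e.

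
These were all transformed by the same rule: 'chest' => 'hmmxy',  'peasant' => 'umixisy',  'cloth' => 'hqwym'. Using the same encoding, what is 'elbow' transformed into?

The shift depends on letter class: consonant c→h is +5, but vowel e→m is +8. The rule splits by letter class: vowels +8, consonants +5.
On elbow: e(vowel)+8=m, l(cons)+5=q, b(cons)+5=g, o(vowel)+8=w, w(cons)+5=b.

mqgwb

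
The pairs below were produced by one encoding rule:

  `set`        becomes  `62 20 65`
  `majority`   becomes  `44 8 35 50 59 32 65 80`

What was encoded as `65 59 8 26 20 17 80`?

s(#19)→62 and e(#5)→20: differences scale by 3, so n = 3·pos + 5. With a=1..z=26, the number is 3·pos + 5.
Reversing it on 65 59 8 26 20 17 80: 65→(65−5)÷3=20=t, 59→(59−5)÷3=18=r, 8→(8−5)÷3=1=a, 26→(26−5)÷3=7=g, 20→(20−5)÷3=5=e, 17→(17−5)÷3=4=d, 80→(80−5)÷3=25=y.

tragedy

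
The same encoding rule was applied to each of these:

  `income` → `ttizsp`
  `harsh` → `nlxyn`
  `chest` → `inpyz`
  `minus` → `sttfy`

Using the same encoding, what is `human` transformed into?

nfslt

Two shifts are in play — +11 for a/e/i/o/u, +6 for every other letter.
Applying it to human: h(cons)+6=n, u(vowel)+11=f, m(cons)+6=s, a(vowel)+11=l, n(cons)+6=t.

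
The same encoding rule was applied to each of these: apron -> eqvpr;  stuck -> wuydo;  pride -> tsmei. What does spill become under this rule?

wqmmp

Shifts by position in apron: pos 0: a→e (+4), pos 1: p→q (+1), pos 2: r→v (+4), pos 3: o→p (+1) — repeating every 2. A repeating key of period 2 is used — shifts +4, +1 over and over.
On spill: s+4=w, p+1=q, i+4=m, l+1=m, l+4=p.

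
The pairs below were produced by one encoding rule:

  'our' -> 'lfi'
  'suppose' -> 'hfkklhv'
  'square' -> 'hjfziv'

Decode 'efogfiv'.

Each pair mirrors across the alphabet (o↔l, u↔f, r↔i): positions sum to 25. This is the alphabet-reversal cipher (Atbash): a becomes z, b becomes y, etc.
Decoding efogfiv: e↔v, f↔u, o↔l, g↔t, f↔u, i↔r, v↔e.

vulture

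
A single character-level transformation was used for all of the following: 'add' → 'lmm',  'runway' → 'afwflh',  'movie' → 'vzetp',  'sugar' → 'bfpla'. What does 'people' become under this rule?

ypzyup

The shift depends on letter class: consonant d→m is +9, but vowel a→l is +11. The rule splits by letter class: vowels +11, consonants +9.
Applying it to people: p(cons)+9=y, e(vowel)+11=p, o(vowel)+11=z, p(cons)+9=y, l(cons)+9=u, e(vowel)+11=p.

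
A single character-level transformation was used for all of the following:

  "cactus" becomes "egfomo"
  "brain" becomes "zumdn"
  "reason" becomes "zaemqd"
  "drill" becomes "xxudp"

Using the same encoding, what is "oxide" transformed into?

Read the word backwards and shift each letter +12.
For oxide: reverse → edixo; then shift: e+12=q, d+12=p, i+12=u, x+12=j, o+12=a.

qpuja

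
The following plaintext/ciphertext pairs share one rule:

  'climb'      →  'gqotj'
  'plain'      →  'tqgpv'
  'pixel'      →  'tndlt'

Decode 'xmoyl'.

In climb: c→g is +4, l→q is +5, i→o is +6, m→t is +7 — the shift increases by 1 each position. The shift increases by 1 at each position, starting from +4: 4, 5, 6, ….
Decoding xmoyl: x−4=t, m−5=h, o−6=i, y−7=r, l−8=d.

third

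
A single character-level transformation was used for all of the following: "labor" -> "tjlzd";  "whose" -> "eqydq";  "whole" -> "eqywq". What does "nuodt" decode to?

In labor: l→t is +8, a→j is +9, b→l is +10, o→z is +11 — the shift increases by 1 each position. Each letter shifts forward by (position + 8), i.e. 8, 9, 10, … — the shift grows by one for each successive letter.
Reversing it on nuodt: n−8=f, u−9=l, o−10=e, d−11=s, t−12=h.

flesh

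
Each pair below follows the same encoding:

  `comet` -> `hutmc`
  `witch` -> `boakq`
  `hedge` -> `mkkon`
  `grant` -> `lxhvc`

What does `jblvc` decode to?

The shift increases by 1 at each position, starting from +5: 5, 6, 7, ….
Decoding jblvc: j−5=e, b−6=v, l−7=e, v−8=n, c−9=t.

event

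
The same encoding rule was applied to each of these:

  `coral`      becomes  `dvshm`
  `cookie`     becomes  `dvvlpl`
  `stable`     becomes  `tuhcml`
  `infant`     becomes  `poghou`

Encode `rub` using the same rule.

sbc

The shift depends on letter class: consonant c→d is +1, but vowel o→v is +7. The rule splits by letter class: vowels +7, consonants +1.
For rub: r(cons)+1=s, u(vowel)+7=b, b(cons)+1=c.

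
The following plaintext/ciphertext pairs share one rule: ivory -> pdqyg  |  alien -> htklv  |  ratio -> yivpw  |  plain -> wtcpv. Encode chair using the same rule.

Shifts by position in ivory: pos 0: i→p (+7), pos 1: v→d (+8), pos 2: o→q (+2), pos 3: r→y (+7), pos 4: y→g (+8) — repeating every 3. It's a Vigenère-style cipher with numeric key [7,8,2]: position i shifts by key[i mod 3].
Applying it to chair: c+7=j, h+8=p, a+2=c, i+7=p, r+8=z.

jpcpz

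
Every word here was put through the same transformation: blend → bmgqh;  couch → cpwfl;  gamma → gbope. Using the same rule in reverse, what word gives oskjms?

origin

In blend: b→b is +0, l→m is +1, e→g is +2, n→q is +3 — the shift increases by 1 each position. The shift increases by 1 at each position, starting from +0: 0, 1, 2, ….
Undoing it on oskjms: o−0=o, s−1=r, k−2=i, j−3=g, m−4=i, s−5=n.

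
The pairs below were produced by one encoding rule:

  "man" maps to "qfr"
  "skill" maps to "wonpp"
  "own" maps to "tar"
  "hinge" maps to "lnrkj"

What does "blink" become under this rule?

The shift depends on letter class: consonant m→q is +4, but vowel a→f is +5. Vowels shift forward by 5 and consonants shift forward by 4.
Applying it to blink: b(cons)+4=f, l(cons)+4=p, i(vowel)+5=n, n(cons)+4=r, k(cons)+4=o.

fpnro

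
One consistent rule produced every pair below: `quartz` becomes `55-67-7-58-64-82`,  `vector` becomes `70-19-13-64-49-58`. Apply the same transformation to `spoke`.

61-52-49-37-19

With a=1..z=26, the number is 3·pos + 4.
On spoke: s=19→61, p=16→52, o=15→49, k=11→37, e=5→19.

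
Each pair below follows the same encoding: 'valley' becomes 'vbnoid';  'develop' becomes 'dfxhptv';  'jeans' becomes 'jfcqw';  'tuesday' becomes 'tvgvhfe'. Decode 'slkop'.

skill

In valley: v→v is +0, a→b is +1, l→n is +2, l→o is +3 — the shift increases by 1 each position. Each letter shifts forward by its position index (0, 1, 2, …) — the shift grows by one for each successive letter.
Reversing it on slkop: s−0=s, l−1=k, k−2=i, o−3=l, p−4=l.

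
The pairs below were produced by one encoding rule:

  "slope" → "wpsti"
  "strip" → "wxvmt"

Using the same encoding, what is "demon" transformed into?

hiqsr

Compare letters: s→w is +4, l→p is +4, o→s is +4 — a constant shift. Each letter is shifted forward by 4 in the alphabet (a Caesar shift of +4).
Applying it to demon: d+4=h, e+4=i, m+4=q, o+4=s, n+4=r.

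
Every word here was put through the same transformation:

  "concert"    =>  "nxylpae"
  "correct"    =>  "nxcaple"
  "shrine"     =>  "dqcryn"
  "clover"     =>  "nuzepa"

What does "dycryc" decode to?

Shifts by position in concert: pos 0: c→n (+11), pos 1: o→x (+9), pos 2: n→y (+11), pos 3: c→l (+9) — repeating every 2. A repeating key of period 2 is used — shifts +11, +9 over and over.
Reversing it on dycryc: d−11=s, y−9=p, c−11=r, r−9=i, y−11=n, c−9=t.

sprint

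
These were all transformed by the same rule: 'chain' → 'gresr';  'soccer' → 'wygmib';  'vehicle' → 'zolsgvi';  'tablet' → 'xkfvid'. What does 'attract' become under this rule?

edxbemx

The shifts repeat in a cycle of length 2: positions 0,1,… shift by +4, +10, then the pattern repeats.
For attract: a+4=e, t+10=d, t+4=x, r+10=b, a+4=e, c+10=m, t+4=x.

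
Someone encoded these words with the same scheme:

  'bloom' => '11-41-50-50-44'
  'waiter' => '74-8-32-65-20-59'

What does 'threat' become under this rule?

65-29-59-20-8-65

b(#2)→11 and l(#12)→41: differences scale by 3, so n = 3·pos + 5. The formula is n = 3×(alphabet index, a=1) + 5.
On threat: t=20→65, h=8→29, r=18→59, e=5→20, a=1→8, t=20→65.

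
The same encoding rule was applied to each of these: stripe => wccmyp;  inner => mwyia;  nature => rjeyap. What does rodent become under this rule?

vxoiwe

A repeating key of period 3 is used — shifts +4, +9, +11 over and over.
For rodent: r+4=v, o+9=x, d+11=o, e+4=i, n+9=w, t+11=e.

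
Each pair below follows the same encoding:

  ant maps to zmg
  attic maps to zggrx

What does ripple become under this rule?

irkkov

Letters are reflected about the middle of the alphabet (position → 25−position): Atbash.
Applying it to ripple: r↔i, i↔r, p↔k, p↔k, l↔o, e↔v.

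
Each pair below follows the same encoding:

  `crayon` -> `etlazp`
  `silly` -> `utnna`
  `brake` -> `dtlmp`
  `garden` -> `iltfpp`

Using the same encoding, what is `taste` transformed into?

The shift depends on letter class: consonant c→e is +2, but vowel a→l is +11. Vowels shift forward by 11 and consonants shift forward by 2.
Applying it to taste: t(cons)+2=v, a(vowel)+11=l, s(cons)+2=u, t(cons)+2=v, e(vowel)+11=p.

vluvp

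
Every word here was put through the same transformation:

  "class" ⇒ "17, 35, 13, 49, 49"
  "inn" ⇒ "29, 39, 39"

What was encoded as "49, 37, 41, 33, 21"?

c(#3)→17 and l(#12)→35: differences scale by 2, so n = 2·pos + 11. With a=1..z=26, the number is 2·pos + 11.
Decoding 49, 37, 41, 33, 21: 49→(49−11)÷2=19=s, 37→(37−11)÷2=13=m, 41→(41−11)÷2=15=o, 33→(33−11)÷2=11=k, 21→(21−11)÷2=5=e.

smoke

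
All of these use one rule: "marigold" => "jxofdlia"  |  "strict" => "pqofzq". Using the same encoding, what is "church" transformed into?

zeroze

Compare letters: m→j is +23, a→x is +23, r→o is +23 — a constant shift. This is a Caesar cipher with shift 23.
For church: c+23=z, h+23=e, u+23=r, r+23=o, c+23=z, h+23=e.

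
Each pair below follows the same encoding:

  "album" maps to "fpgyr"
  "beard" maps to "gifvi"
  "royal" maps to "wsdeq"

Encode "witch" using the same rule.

bmygm

Shifts by position in album: pos 0: a→f (+5), pos 1: l→p (+4), pos 2: b→g (+5), pos 3: u→y (+4) — repeating every 2. It's a Vigenère-style cipher with numeric key [5,4]: position i shifts by key[i mod 2].
Applying it to witch: w+5=b, i+4=m, t+5=y, c+4=g, h+5=m.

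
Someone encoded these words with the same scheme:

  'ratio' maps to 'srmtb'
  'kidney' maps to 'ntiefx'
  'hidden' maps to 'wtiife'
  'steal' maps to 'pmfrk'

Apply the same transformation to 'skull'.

Treating letters as 0–25, the rule is x ↦ 23x + 17 (mod 26).
For skull: s(18)→23·18+17≡15=p; k(10)→23·10+17≡13=n; u(20)→23·20+17≡9=j; l(11)→23·11+17≡10=k; l(11)→23·11+17≡10=k (all mod 26).

pnjkk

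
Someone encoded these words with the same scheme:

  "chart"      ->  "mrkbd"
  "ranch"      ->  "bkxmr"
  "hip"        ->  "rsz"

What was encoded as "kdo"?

It's a constant shift of +10 (ROT10).
Undoing it on kdo: k−10=a, d−10=t, o−10=e.

ate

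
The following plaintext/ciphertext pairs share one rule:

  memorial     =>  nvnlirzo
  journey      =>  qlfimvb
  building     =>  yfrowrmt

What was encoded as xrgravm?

This is the alphabet-reversal cipher (Atbash): a becomes z, b becomes y, etc.
Decoding xrgravm: x↔c, r↔i, g↔t, r↔i, a↔z, v↔e, m↔n.

citizen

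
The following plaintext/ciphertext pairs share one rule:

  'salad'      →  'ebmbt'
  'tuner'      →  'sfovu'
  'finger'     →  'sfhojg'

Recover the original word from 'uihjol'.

Two steps: reverse the string, then apply a Caesar shift of +1.
Decoding uihjol: shift back: u−1=t, i−1=h, h−1=g, j−1=i, o−1=n, l−1=k → thgink; then reverse → knight.

knight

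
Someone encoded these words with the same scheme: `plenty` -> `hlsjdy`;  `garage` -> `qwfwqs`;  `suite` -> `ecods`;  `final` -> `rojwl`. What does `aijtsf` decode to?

wonder

Each letter's alphabet position (a=0..z=25) is mapped through 25·x+22 mod 26 — an affine cipher.
Reversing it on aijtsf: a(0)→25·(0−22)≡22=w; i(8)→25·(8−22)≡14=o; j(9)→25·(9−22)≡13=n; t(19)→25·(19−22)≡3=d; s(18)→25·(18−22)≡4=e; f(5)→25·(5−22)≡17=r (all mod 26).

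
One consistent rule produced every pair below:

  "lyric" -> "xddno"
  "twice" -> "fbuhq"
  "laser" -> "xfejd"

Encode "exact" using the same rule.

Shifts by position in lyric: pos 0: l→x (+12), pos 1: y→d (+5), pos 2: r→d (+12), pos 3: i→n (+5) — repeating every 2. The shifts repeat in a cycle of length 2: positions 0,1,… shift by +12, +5, then the pattern repeats.
For exact: e+12=q, x+5=c, a+12=m, c+5=h, t+12=f.

qcmhf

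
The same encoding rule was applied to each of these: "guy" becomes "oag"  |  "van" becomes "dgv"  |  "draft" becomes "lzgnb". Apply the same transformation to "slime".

atouk

Two shifts are in play — +6 for a/e/i/o/u, +8 for every other letter.
On slime: s(cons)+8=a, l(cons)+8=t, i(vowel)+6=o, m(cons)+8=u, e(vowel)+6=k.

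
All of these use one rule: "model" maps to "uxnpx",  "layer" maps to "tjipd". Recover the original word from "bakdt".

trash

In model: m→u is +8, o→x is +9, d→n is +10, e→p is +11 — the shift increases by 1 each position. Letter i (0-indexed) is shifted by i+8, so successive shifts are 8, 9, 10, ….
Reversing it on bakdt: b−8=t, a−9=r, k−10=a, d−11=s, t−12=h.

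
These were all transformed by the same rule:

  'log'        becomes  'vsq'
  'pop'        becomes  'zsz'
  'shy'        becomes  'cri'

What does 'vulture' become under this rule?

fyvdybi

The rule splits by letter class: vowels +4, consonants +10.
On vulture: v(cons)+10=f, u(vowel)+4=y, l(cons)+10=v, t(cons)+10=d, u(vowel)+4=y, r(cons)+10=b, e(vowel)+4=i.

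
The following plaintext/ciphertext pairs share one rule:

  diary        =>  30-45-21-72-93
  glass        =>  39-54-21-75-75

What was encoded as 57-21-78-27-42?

match

Each letter becomes 3×(its alphabet position, a=1..z=26) + 18.
Undoing it on 57-21-78-27-42: 57→(57−18)÷3=13=m, 21→(21−18)÷3=1=a, 78→(78−18)÷3=20=t, 27→(27−18)÷3=3=c, 42→(42−18)÷3=8=h.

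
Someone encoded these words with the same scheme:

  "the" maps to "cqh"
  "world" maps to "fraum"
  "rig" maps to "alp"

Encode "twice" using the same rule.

The shift depends on letter class: consonant t→c is +9, but vowel e→h is +3. Two shifts are in play — +3 for a/e/i/o/u, +9 for every other letter.
On twice: t(cons)+9=c, w(cons)+9=f, i(vowel)+3=l, c(cons)+9=l, e(vowel)+3=h.

cfllh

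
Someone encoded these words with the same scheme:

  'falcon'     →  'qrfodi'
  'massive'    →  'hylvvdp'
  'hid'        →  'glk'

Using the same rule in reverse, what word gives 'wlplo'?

limit

The output letters match the input read backwards, each shifted +3: falcon reversed is noclaf. The word is reversed, then every letter is shifted forward by 3.
Undoing it on wlplo: shift back: w−3=t, l−3=i, p−3=m, l−3=i, o−3=l → timil; then reverse → limit.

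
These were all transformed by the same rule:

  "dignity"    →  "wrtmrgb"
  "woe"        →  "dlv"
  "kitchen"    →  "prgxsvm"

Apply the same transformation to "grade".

tizwv

Each pair mirrors across the alphabet (d↔w, i↔r, g↔t): positions sum to 25. This is the alphabet-reversal cipher (Atbash): a becomes z, b becomes y, etc.
For grade: g↔t, r↔i, a↔z, d↔w, e↔v.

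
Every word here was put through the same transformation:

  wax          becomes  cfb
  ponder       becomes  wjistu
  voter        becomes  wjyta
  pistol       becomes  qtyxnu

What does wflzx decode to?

The output letters match the input read backwards, each shifted +5: wax reversed is xaw. The word is reversed, then every letter is shifted forward by 5.
Reversing it on wflzx: shift back: w−5=r, f−5=a, l−5=g, z−5=u, x−5=s → ragus; then reverse → sugar.

sugar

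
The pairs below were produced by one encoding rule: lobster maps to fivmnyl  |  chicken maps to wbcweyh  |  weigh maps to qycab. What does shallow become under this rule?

Compare letters: l→f is +20, o→i is +20, b→v is +20 — a constant shift. Each letter is shifted forward by 20 in the alphabet (a Caesar shift of +20).
For shallow: s+20=m, h+20=b, a+20=u, l+20=f, l+20=f, o+20=i, w+20=q.

mbuffiq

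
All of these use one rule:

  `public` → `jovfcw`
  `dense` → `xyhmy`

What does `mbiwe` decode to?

shock

Compare letters: p→j is +20, u→o is +20, b→v is +20 — a constant shift. This is a Caesar cipher with shift 20.
Reversing it on mbiwe: m−20=s, b−20=h, i−20=o, w−20=c, e−20=k.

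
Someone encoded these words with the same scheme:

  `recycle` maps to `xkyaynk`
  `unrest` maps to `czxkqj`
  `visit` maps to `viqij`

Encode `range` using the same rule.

xmzwk

r(17)→x(23) and e(4)→k(10) fit y≡19x+12 (mod 26); the inverse of 19 mod 26 is 11. This is an affine cipher: with a=0,…,z=25, each position x becomes (19x+12) mod 26.
On range: r(17)→19·17+12≡23=x; a(0)→19·0+12≡12=m; n(13)→19·13+12≡25=z; g(6)→19·6+12≡22=w; e(4)→19·4+12≡10=k (all mod 26).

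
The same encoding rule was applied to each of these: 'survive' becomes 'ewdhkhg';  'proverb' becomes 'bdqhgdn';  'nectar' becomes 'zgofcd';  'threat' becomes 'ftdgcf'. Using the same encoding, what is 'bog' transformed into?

nqs

Vowels shift forward by 2 and consonants shift forward by 12.
On bog: b(cons)+12=n, o(vowel)+2=q, g(cons)+12=s.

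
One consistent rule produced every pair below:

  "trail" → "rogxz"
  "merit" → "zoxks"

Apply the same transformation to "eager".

xkmgk

The output letters match the input read backwards, each shifted +6: trail reversed is liart. Two steps: reverse the string, then apply a Caesar shift of +6.
On eager: reverse → regae; then shift: r+6=x, e+6=k, g+6=m, a+6=g, e+6=k.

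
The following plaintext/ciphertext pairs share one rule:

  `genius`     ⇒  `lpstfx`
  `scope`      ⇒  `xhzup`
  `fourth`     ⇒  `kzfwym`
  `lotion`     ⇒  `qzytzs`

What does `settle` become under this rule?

xpyyqp

Vowels shift forward by 11 and consonants shift forward by 5.
Applying it to settle: s(cons)+5=x, e(vowel)+11=p, t(cons)+5=y, t(cons)+5=y, l(cons)+5=q, e(vowel)+11=p.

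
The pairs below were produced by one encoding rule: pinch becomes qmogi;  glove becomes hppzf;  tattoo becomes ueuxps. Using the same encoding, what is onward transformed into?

Shifts by position in pinch: pos 0: p→q (+1), pos 1: i→m (+4), pos 2: n→o (+1), pos 3: c→g (+4) — repeating every 2. A repeating key of period 2 is used — shifts +1, +4 over and over.
For onward: o+1=p, n+4=r, w+1=x, a+4=e, r+1=s, d+4=h.

prxesh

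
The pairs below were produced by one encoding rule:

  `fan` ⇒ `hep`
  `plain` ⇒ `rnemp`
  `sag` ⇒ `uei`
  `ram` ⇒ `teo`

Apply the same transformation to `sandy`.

uepfa

The shift depends on letter class: consonant f→h is +2, but vowel a→e is +4. The rule splits by letter class: vowels +4, consonants +2.
On sandy: s(cons)+2=u, a(vowel)+4=e, n(cons)+2=p, d(cons)+2=f, y(cons)+2=a.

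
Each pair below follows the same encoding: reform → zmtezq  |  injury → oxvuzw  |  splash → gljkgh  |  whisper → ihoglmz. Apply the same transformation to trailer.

r(17)→z(25) and e(4)→m(12) fit y≡7x+10 (mod 26); the inverse of 7 mod 26 is 15. Treating letters as 0–25, the rule is x ↦ 7x + 10 (mod 26).
For trailer: t(19)→7·19+10≡13=n; r(17)→7·17+10≡25=z; a(0)→7·0+10≡10=k; i(8)→7·8+10≡14=o; l(11)→7·11+10≡9=j; e(4)→7·4+10≡12=m; r(17)→7·17+10≡25=z (all mod 26).

nzkojmz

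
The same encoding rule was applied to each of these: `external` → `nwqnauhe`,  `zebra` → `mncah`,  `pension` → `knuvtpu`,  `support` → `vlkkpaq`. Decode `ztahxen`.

Treating letters as 0–25, the rule is x ↦ 21x + 7 (mod 26).
Decoding ztahxen: z(25)→5·(25−7)≡12=m; t(19)→5·(19−7)≡8=i; a(0)→5·(0−7)≡17=r; h(7)→5·(7−7)≡0=a; x(23)→5·(23−7)≡2=c; e(4)→5·(4−7)≡11=l; n(13)→5·(13−7)≡4=e (all mod 26).

miracle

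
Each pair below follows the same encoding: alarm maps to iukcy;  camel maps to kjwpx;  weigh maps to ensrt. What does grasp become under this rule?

oakdb

In alarm: a→i is +8, l→u is +9, a→k is +10, r→c is +11 — the shift increases by 1 each position. The shift increases by 1 at each position, starting from +8: 8, 9, 10, ….
Applying it to grasp: g+8=o, r+9=a, a+10=k, s+11=d, p+12=b.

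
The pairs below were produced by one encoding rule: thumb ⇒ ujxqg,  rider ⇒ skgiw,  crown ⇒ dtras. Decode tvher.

The shift increases by 1 at each position, starting from +1: 1, 2, 3, ….
Reversing it on tvher: t−1=s, v−2=t, h−3=e, e−4=a, r−5=m.

steam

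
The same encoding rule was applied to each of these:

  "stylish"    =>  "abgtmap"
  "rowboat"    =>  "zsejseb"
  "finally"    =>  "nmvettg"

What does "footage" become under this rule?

The shift depends on letter class: consonant s→a is +8, but vowel i→m is +4. The rule splits by letter class: vowels +4, consonants +8.
On footage: f(cons)+8=n, o(vowel)+4=s, o(vowel)+4=s, t(cons)+8=b, a(vowel)+4=e, g(cons)+8=o, e(vowel)+4=i.

nssbeoi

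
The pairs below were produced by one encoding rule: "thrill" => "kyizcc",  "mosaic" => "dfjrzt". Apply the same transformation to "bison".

szjfe

Compare letters: t→k is +17, h→y is +17, r→i is +17 — a constant shift. This is a Caesar cipher with shift 17.
Applying it to bison: b+17=s, i+17=z, s+17=j, o+17=f, n+17=e.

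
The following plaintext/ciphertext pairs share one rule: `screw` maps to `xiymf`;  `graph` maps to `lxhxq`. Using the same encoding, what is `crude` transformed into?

In screw: s→x is +5, c→i is +6, r→y is +7, e→m is +8 — the shift increases by 1 each position. The shift increases by 1 at each position, starting from +5: 5, 6, 7, ….
For crude: c+5=h, r+6=x, u+7=b, d+8=l, e+9=n.

hxbln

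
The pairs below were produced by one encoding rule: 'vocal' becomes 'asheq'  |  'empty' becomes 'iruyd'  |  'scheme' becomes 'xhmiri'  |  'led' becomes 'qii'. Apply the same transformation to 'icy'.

The shift depends on letter class: consonant v→a is +5, but vowel o→s is +4. Two shifts are in play — +4 for a/e/i/o/u, +5 for every other letter.
Applying it to icy: i(vowel)+4=m, c(cons)+5=h, y(cons)+5=d.

mhd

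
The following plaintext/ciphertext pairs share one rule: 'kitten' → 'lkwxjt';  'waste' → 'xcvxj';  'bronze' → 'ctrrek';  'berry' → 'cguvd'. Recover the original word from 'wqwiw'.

voter

In kitten: k→l is +1, i→k is +2, t→w is +3, t→x is +4 — the shift increases by 1 each position. Each letter shifts forward by (position + 1), i.e. 1, 2, 3, … — the shift grows by one for each successive letter.
Decoding wqwiw: w−1=v, q−2=o, w−3=t, i−4=e, w−5=r.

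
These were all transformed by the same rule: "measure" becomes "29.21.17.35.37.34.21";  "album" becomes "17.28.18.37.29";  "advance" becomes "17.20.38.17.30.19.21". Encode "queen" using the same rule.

33.37.21.21.30

Letters become their 1-based position plus 16 (so a→17, b→18, …).
On queen: q=17→33, u=21→37, e=5→21, e=5→21, n=14→30.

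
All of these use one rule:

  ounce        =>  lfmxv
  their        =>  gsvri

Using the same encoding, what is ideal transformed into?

Each pair mirrors across the alphabet (o↔l, u↔f, n↔m): positions sum to 25. Each letter is replaced by its mirror in the alphabet: a↔z, b↔y, c↔x, and so on (the Atbash cipher).
On ideal: i↔r, d↔w, e↔v, a↔z, l↔o.

rwvzo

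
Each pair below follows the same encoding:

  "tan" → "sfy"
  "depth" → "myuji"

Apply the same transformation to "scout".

yzthx

The output letters match the input read backwards, each shifted +5: tan reversed is nat. Two steps: reverse the string, then apply a Caesar shift of +5.
For scout: reverse → tuocs; then shift: t+5=y, u+5=z, o+5=t, c+5=h, s+5=x.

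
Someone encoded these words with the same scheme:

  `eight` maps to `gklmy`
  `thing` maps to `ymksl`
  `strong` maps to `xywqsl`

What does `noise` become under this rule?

The rule splits by letter class: vowels +2, consonants +5.
For noise: n(cons)+5=s, o(vowel)+2=q, i(vowel)+2=k, s(cons)+5=x, e(vowel)+2=g.

sqkxg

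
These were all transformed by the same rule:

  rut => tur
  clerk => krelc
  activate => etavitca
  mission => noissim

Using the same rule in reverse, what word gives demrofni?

informed

The output letters match the input read backwards: rut reversed is tur. The word is simply reversed.
Reversing it on demrofni: then reverse → informed.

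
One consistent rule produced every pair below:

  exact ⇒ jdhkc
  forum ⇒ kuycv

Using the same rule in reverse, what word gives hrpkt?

Letter i (0-indexed) is shifted by i+5, so successive shifts are 5, 6, 7, ….
Decoding hrpkt: h−5=c, r−6=l, p−7=i, k−8=c, t−9=k.

click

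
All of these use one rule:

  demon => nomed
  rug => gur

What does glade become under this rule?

The output letters match the input read backwards: demon reversed is nomed. The word is simply reversed.
On glade: reverse → edalg.

edalg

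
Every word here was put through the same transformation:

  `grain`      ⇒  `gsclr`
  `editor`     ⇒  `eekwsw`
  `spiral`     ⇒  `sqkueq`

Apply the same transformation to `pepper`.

pfrsiw

Letter i (0-indexed) is shifted by i+0, so successive shifts are 0, 1, 2, ….
On pepper: p+0=p, e+1=f, p+2=r, p+3=s, e+4=i, r+5=w.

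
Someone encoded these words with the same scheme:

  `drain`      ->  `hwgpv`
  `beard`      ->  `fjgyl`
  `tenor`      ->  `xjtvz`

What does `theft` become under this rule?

In drain: d→h is +4, r→w is +5, a→g is +6, i→p is +7 — the shift increases by 1 each position. Each letter shifts forward by (position + 4), i.e. 4, 5, 6, … — the shift grows by one for each successive letter.
For theft: t+4=x, h+5=m, e+6=k, f+7=m, t+8=b.

xmkmb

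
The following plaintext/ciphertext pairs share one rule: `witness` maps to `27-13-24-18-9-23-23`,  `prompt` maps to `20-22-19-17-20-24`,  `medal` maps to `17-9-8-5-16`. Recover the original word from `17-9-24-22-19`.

w is letter #23 and maps to 27: an offset of 4. Each letter is replaced by its alphabet position (a=1..z=26) + 4.
Decoding 17-9-24-22-19: 17→(17−4)÷1=13=m, 9→(9−4)÷1=5=e, 24→(24−4)÷1=20=t, 22→(22−4)÷1=18=r, 19→(19−4)÷1=15=o.

metro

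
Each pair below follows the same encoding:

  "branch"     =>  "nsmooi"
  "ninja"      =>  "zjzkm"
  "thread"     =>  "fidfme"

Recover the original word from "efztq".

sense

Shifts by position in branch: pos 0: b→n (+12), pos 1: r→s (+1), pos 2: a→m (+12), pos 3: n→o (+1) — repeating every 2. The shifts repeat in a cycle of length 2: positions 0,1,… shift by +12, +1, then the pattern repeats.
Reversing it on efztq: e−12=s, f−1=e, z−12=n, t−1=s, q−12=e.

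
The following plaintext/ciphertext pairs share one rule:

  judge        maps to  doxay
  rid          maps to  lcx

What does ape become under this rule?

Compare letters: j→d is +20, u→o is +20, d→x is +20 — a constant shift. Every letter moves 20 places later in the alphabet, wrapping around z→a.
Applying it to ape: a+20=u, p+20=j, e+20=y.

ujy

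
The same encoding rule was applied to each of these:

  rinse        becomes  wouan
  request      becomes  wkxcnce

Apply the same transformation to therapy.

ynlzjzj

The shift increases by 1 at each position, starting from +5: 5, 6, 7, ….
For therapy: t+5=y, h+6=n, e+7=l, r+8=z, a+9=j, p+10=z, y+11=j.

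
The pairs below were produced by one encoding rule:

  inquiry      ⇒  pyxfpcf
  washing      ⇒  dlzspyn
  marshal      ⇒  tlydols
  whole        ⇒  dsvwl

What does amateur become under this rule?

hxhelfy

Shifts by position in inquiry: pos 0: i→p (+7), pos 1: n→y (+11), pos 2: q→x (+7), pos 3: u→f (+11) — repeating every 2. It's a Vigenère-style cipher with numeric key [7,11]: position i shifts by key[i mod 2].
Applying it to amateur: a+7=h, m+11=x, a+7=h, t+11=e, e+7=l, u+11=f, r+7=y.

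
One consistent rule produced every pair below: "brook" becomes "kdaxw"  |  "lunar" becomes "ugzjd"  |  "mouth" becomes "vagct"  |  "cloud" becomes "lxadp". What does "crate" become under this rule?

ldmcq

Shifts by position in brook: pos 0: b→k (+9), pos 1: r→d (+12), pos 2: o→a (+12), pos 3: o→x (+9), pos 4: k→w (+12) — repeating every 3. It's a Vigenère-style cipher with numeric key [9,12,12]: position i shifts by key[i mod 3].
Applying it to crate: c+9=l, r+12=d, a+12=m, t+9=c, e+12=q.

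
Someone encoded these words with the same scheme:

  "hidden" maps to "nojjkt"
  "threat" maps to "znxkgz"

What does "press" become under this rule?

vxkyy

Compare letters: h→n is +6, i→o is +6, d→j is +6 — a constant shift. Each letter is shifted forward by 6 in the alphabet (a Caesar shift of +6).
Applying it to press: p+6=v, r+6=x, e+6=k, s+6=y, s+6=y.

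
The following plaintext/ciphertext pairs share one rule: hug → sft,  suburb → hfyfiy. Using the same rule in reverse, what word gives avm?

zen

Letters are reflected about the middle of the alphabet (position → 25−position): Atbash.
Decoding avm: a↔z, v↔e, m↔n.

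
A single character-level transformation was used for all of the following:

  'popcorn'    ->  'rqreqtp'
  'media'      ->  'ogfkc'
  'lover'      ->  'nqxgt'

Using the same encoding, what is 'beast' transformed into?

Compare letters: p→r is +2, o→q is +2, p→r is +2 — a constant shift. Each letter is shifted forward by 2 in the alphabet (a Caesar shift of +2).
On beast: b+2=d, e+2=g, a+2=c, s+2=u, t+2=v.

dgcuv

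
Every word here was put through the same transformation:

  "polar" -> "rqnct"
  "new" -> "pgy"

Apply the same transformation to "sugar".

Compare letters: p→r is +2, o→q is +2, l→n is +2 — a constant shift. This is a Caesar cipher with shift 2.
On sugar: s+2=u, u+2=w, g+2=i, a+2=c, r+2=t.

uwict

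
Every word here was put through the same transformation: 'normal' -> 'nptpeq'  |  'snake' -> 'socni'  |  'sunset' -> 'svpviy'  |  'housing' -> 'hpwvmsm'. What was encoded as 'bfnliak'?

Letter i (0-indexed) is shifted by i+0, so successive shifts are 0, 1, 2, ….
Undoing it on bfnliak: b−0=b, f−1=e, n−2=l, l−3=i, i−4=e, a−5=v, k−6=e.

believe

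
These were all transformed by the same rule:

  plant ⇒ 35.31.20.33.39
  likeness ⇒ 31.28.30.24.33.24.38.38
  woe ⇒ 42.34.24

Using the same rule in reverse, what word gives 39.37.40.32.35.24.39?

p is letter #16 and maps to 35: an offset of 19. Each letter is replaced by its alphabet position (a=1..z=26) + 19.
Undoing it on 39.37.40.32.35.24.39: 39→(39−19)÷1=20=t, 37→(37−19)÷1=18=r, 40→(40−19)÷1=21=u, 32→(32−19)÷1=13=m, 35→(35−19)÷1=16=p, 24→(24−19)÷1=5=e, 39→(39−19)÷1=20=t.

trumpet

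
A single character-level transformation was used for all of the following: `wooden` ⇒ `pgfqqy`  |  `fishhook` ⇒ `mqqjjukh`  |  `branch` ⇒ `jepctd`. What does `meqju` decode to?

The word is reversed, then every letter is shifted forward by 2.
Reversing it on meqju: shift back: m−2=k, e−2=c, q−2=o, j−2=h, u−2=s → kcohs; then reverse → shock.

shock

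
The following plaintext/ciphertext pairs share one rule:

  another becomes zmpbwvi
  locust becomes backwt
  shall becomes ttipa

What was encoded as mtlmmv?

needle

The output letters match the input read backwards, each shifted +8: another reversed is rehtona. Two steps: reverse the string, then apply a Caesar shift of +8.
Undoing it on mtlmmv: shift back: m−8=e, t−8=l, l−8=d, m−8=e, m−8=e, v−8=n → eldeen; then reverse → needle.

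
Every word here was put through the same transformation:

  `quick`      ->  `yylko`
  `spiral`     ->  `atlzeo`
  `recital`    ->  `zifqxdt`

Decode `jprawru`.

blossom

Shifts by position in quick: pos 0: q→y (+8), pos 1: u→y (+4), pos 2: i→l (+3), pos 3: c→k (+8), pos 4: k→o (+4) — repeating every 3. It's a Vigenère-style cipher with numeric key [8,4,3]: position i shifts by key[i mod 3].
Decoding jprawru: j−8=b, p−4=l, r−3=o, a−8=s, w−4=s, r−3=o, u−8=m.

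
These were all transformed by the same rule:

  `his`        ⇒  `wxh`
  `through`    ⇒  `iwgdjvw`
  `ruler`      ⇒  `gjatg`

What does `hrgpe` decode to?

Each letter is shifted forward by 15 in the alphabet (a Caesar shift of +15).
Decoding hrgpe: h−15=s, r−15=c, g−15=r, p−15=a, e−15=p.

scrap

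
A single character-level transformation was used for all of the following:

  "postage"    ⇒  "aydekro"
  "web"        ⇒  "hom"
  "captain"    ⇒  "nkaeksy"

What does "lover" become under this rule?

The shift depends on letter class: consonant p→a is +11, but vowel o→y is +10. The rule splits by letter class: vowels +10, consonants +11.
For lover: l(cons)+11=w, o(vowel)+10=y, v(cons)+11=g, e(vowel)+10=o, r(cons)+11=c.

wygoc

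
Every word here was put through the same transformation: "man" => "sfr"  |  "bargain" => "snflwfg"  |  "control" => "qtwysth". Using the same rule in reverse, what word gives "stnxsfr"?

The output letters match the input read backwards, each shifted +5: man reversed is nam. Two steps: reverse the string, then apply a Caesar shift of +5.
Reversing it on stnxsfr: shift back: s−5=n, t−5=o, n−5=i, x−5=s, s−5=n, f−5=a, r−5=m → noisnam; then reverse → mansion.

mansion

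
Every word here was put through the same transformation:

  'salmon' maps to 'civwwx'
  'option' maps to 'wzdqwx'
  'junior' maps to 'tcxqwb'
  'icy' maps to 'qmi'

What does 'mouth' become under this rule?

wwcdr

The rule splits by letter class: vowels +8, consonants +10.
Applying it to mouth: m(cons)+10=w, o(vowel)+8=w, u(vowel)+8=c, t(cons)+10=d, h(cons)+10=r.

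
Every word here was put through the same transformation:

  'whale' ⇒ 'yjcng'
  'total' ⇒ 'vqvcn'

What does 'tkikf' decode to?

Compare letters: w→y is +2, h→j is +2, a→c is +2 — a constant shift. It's a constant shift of +2 (ROT2).
Undoing it on tkikf: t−2=r, k−2=i, i−2=g, k−2=i, f−2=d.

rigid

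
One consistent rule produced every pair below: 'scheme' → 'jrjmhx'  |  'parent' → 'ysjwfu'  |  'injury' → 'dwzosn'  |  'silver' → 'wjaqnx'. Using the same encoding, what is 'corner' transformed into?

wjswth

The word is reversed, then every letter is shifted forward by 5.
For corner: reverse → renroc; then shift: r+5=w, e+5=j, n+5=s, r+5=w, o+5=t, c+5=h.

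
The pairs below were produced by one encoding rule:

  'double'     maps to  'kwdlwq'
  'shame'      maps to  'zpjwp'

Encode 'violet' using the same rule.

In double: d→k is +7, o→w is +8, u→d is +9, b→l is +10 — the shift increases by 1 each position. Letter i (0-indexed) is shifted by i+7, so successive shifts are 7, 8, 9, ….
Applying it to violet: v+7=c, i+8=q, o+9=x, l+10=v, e+11=p, t+12=f.

cqxvpf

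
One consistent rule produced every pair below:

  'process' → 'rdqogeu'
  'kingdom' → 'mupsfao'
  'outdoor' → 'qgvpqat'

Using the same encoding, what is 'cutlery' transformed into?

egvxgda

A repeating key of period 2 is used — shifts +2, +12 over and over.
For cutlery: c+2=e, u+12=g, t+2=v, l+12=x, e+2=g, r+12=d, y+2=a.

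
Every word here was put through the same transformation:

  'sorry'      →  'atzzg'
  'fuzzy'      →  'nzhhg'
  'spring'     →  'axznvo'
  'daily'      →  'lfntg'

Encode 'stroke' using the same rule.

The shift depends on letter class: consonant s→a is +8, but vowel o→t is +5. Vowels shift forward by 5 and consonants shift forward by 8.
For stroke: s(cons)+8=a, t(cons)+8=b, r(cons)+8=z, o(vowel)+5=t, k(cons)+8=s, e(vowel)+5=j.

abztsj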